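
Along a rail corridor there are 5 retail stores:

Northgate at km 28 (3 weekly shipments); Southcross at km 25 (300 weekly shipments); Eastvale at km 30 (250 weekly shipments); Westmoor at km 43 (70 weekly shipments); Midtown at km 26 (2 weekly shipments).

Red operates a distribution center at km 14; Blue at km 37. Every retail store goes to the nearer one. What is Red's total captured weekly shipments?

300

The indifferent point is the midpoint (14+37)/2 = 25.5; retail stores left of it (closer to Red at 14) go to Red, those right go to Blue.
  Southcross at 25 (w=300) → Red
  Midtown at 26 (w=2) → Blue
  Northgate at 28 (w=3) → Blue
  Eastvale at 30 (w=250) → Blue
  Westmoor at 43 (w=70) → Blue
Red captures 300; Blue captures 325.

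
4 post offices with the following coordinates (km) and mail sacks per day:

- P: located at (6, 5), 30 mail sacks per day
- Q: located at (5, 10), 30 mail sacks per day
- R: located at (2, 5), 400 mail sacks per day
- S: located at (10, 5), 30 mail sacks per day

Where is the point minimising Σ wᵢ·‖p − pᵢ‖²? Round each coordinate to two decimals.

The minimiser of Σwᵢ‖p−pᵢ‖² is the weighted centroid p* = (Σwᵢpᵢ)/(Σwᵢ).
Σwᵢ = 490.
Σwᵢxᵢ = 30·6 + 30·5 + 400·2 + 30·10 = 1430.
Σwᵢyᵢ = 30·5 + 30·10 + 400·5 + 30·5 = 2600.
x* = 1430/490 = 2.92, y* = 2600/490 = 5.31.

(2.92, 5.31)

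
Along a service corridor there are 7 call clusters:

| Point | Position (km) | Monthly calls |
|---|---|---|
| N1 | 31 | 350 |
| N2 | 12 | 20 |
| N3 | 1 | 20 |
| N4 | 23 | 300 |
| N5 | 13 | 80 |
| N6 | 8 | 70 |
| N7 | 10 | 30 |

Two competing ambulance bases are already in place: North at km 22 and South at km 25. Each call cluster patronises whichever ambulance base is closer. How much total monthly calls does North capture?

The indifferent point is the midpoint (22+25)/2 = 23.5; call clusters left of it (closer to North at 22) go to North, those right go to South.
  N3 at 1 (w=20) → North
  N6 at 8 (w=70) → North
  N7 at 10 (w=30) → North
  N2 at 12 (w=20) → North
  N5 at 13 (w=80) → North
  N4 at 23 (w=300) → North
  N1 at 31 (w=350) → South
North captures 520; South captures 350.

520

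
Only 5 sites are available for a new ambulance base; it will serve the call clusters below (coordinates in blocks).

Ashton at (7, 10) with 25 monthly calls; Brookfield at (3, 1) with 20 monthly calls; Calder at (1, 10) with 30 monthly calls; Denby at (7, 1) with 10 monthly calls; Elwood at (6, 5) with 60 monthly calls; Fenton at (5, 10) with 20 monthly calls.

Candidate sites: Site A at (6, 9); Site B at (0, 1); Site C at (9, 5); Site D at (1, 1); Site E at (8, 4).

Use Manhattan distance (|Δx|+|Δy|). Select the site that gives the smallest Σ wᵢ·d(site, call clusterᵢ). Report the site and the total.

Site A, total 820 blocks

Total weighted distance at each candidate:
  Site A (6, 9): total = 820
  Site B (0, 1): total = 1710
  Site C (9, 5): total = 1185
  Site D (1, 1): total = 1545
  Site E (8, 4): total = 1125
Minimum is at Site A with total 820 blocks.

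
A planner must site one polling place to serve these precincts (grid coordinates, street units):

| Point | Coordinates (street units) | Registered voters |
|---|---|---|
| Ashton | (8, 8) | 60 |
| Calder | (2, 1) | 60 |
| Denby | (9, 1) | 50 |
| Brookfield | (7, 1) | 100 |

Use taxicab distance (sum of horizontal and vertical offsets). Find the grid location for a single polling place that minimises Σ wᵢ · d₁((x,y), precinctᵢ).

(7, 1)

Manhattan distance separates: Σwᵢ(|x−xᵢ|+|y−yᵢ|) = Σwᵢ|x−xᵢ| + Σwᵢ|y−yᵢ|, so x and y are optimised independently as 1-D weighted medians.
Total weight W = 270; half = 135.
x-coordinate, sorted with cumulative weight:
  x=2 (Calder, w=60) cum 60
  x=7 (Brookfield, w=100) cum 160  ← median
  x=8 (Ashton, w=60) cum 220
  x=9 (Denby, w=50) cum 270
⇒ x* = 7
y-coordinate, sorted with cumulative weight:
  y=1 (Calder, w=60) cum 60
  y=1 (Denby, w=50) cum 110
  y=1 (Brookfield, w=100) cum 210  ← median
  y=8 (Ashton, w=60) cum 270
⇒ y* = 1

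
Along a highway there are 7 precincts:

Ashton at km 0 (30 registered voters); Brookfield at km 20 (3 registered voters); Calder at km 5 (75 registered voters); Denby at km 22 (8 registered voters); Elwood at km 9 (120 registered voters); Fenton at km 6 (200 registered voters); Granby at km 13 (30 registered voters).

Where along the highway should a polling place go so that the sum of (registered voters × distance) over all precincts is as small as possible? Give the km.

For a sum of weighted absolute distances on a line, the optimum is the weighted median (not the mean). Total weight W = 466; half-weight = 233.
Sort by position and accumulate weight:
  km 0 (Ashton, w=30) → cum 30
  km 5 (Calder, w=75) → cum 105
  km 6 (Fenton, w=200) → cum 305  ≥ 233 → median here
  km 9 (Elwood, w=120) → cum 425
  km 13 (Granby, w=30) → cum 455
  km 20 (Brookfield, w=3) → cum 458
  km 22 (Denby, w=8) → cum 466
Optimal location: km 6.

x = 6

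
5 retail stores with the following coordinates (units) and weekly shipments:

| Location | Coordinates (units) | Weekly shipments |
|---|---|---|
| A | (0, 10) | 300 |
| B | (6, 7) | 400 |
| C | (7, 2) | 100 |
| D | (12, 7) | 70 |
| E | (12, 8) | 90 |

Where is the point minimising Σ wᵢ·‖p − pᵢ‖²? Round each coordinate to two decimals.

The minimiser of Σwᵢ‖p−pᵢ‖² is the weighted centroid p* = (Σwᵢpᵢ)/(Σwᵢ).
Σwᵢ = 960.
Σwᵢxᵢ = 300·0 + 400·6 + 100·7 + 70·12 + 90·12 = 5020.
Σwᵢyᵢ = 300·10 + 400·7 + 100·2 + 70·7 + 90·8 = 7210.
x* = 5020/960 = 5.23, y* = 7210/960 = 7.51.

(5.23, 7.51)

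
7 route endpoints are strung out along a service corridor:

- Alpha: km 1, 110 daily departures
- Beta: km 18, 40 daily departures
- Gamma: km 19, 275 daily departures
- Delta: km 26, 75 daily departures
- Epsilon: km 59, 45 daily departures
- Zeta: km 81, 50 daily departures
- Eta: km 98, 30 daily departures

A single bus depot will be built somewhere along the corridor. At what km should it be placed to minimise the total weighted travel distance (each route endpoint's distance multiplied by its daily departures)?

x = 19

For a sum of weighted absolute distances on a line, the optimum is the weighted median (not the mean). Total weight W = 625; half-weight = 312.5.
Sort by position and accumulate weight:
  km 1 (Alpha, w=110) → cum 110
  km 18 (Beta, w=40) → cum 150
  km 19 (Gamma, w=275) → cum 425  ≥ 312.5 → median here
  km 26 (Delta, w=75) → cum 500
  km 59 (Epsilon, w=45) → cum 545
  km 81 (Zeta, w=50) → cum 595
  km 98 (Eta, w=30) → cum 625
Optimal location: km 19.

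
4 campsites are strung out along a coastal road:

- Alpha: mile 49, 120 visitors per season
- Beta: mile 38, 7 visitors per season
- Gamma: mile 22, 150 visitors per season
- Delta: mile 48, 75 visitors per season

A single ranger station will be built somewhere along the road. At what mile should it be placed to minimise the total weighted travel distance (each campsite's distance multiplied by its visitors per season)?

For a sum of weighted absolute distances on a line, the optimum is the weighted median (not the mean). Total weight W = 352; half-weight = 176.
Sort by position and accumulate weight:
  mile 22 (Gamma, w=150) → cum 150
  mile 38 (Beta, w=7) → cum 157
  mile 48 (Delta, w=75) → cum 232  ≥ 176 → median here
  mile 49 (Alpha, w=120) → cum 352
Optimal location: mile 48.

x = 48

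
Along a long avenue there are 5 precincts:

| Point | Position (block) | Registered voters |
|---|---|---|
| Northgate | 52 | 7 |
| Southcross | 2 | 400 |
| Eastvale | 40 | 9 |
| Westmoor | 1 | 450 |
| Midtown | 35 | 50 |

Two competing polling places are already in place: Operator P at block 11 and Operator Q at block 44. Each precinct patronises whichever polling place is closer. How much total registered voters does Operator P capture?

850

The indifferent point is the midpoint (11+44)/2 = 27.5; precincts left of it (closer to Operator P at 11) go to Operator P, those right go to Operator Q.
  Westmoor at 1 (w=450) → Operator P
  Southcross at 2 (w=400) → Operator P
  Midtown at 35 (w=50) → Operator Q
  Eastvale at 40 (w=9) → Operator Q
  Northgate at 52 (w=7) → Operator Q
Operator P captures 850; Operator Q captures 66.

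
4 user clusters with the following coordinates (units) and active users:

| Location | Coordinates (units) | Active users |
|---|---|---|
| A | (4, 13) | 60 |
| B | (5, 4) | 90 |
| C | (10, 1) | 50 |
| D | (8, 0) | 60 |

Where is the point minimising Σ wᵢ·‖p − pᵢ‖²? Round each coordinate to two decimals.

The minimiser of Σwᵢ‖p−pᵢ‖² is the weighted centroid p* = (Σwᵢpᵢ)/(Σwᵢ).
Σwᵢ = 260.
Σwᵢxᵢ = 60·4 + 90·5 + 50·10 + 60·8 = 1670.
Σwᵢyᵢ = 60·13 + 90·4 + 50·1 + 60·0 = 1190.
x* = 1670/260 = 6.42, y* = 1190/260 = 4.58.

(6.42, 4.58)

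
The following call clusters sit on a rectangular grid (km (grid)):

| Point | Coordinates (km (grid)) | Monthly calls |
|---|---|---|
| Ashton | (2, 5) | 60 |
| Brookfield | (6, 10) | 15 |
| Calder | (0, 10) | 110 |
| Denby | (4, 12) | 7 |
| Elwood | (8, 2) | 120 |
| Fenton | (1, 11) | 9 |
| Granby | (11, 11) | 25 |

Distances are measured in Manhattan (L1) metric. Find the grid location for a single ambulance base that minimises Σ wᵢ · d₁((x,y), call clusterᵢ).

(2, 5)

Manhattan distance separates: Σwᵢ(|x−xᵢ|+|y−yᵢ|) = Σwᵢ|x−xᵢ| + Σwᵢ|y−yᵢ|, so x and y are optimised independently as 1-D weighted medians.
Total weight W = 346; half = 173.
x-coordinate, sorted with cumulative weight:
  x=0 (Calder, w=110) cum 110
  x=1 (Fenton, w=9) cum 119
  x=2 (Ashton, w=60) cum 179  ← median
  x=4 (Denby, w=7) cum 186
  x=6 (Brookfield, w=15) cum 201
  x=8 (Elwood, w=120) cum 321
  x=11 (Granby, w=25) cum 346
⇒ x* = 2
y-coordinate, sorted with cumulative weight:
  y=2 (Elwood, w=120) cum 120
  y=5 (Ashton, w=60) cum 180  ← median
  y=10 (Brookfield, w=15) cum 195
  y=10 (Calder, w=110) cum 305
  y=11 (Fenton, w=9) cum 314
  y=11 (Granby, w=25) cum 339
  y=12 (Denby, w=7) cum 346
⇒ y* = 5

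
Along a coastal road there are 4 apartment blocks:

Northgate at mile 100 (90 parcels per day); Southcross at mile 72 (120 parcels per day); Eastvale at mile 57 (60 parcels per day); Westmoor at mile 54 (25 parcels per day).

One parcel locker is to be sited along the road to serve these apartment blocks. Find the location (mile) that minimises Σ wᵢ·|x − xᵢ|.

x = 72

For a sum of weighted absolute distances on a line, the optimum is the weighted median (not the mean). Total weight W = 295; half-weight = 147.5.
Sort by position and accumulate weight:
  mile 54 (Westmoor, w=25) → cum 25
  mile 57 (Eastvale, w=60) → cum 85
  mile 72 (Southcross, w=120) → cum 205  ≥ 147.5 → median here
  mile 100 (Northgate, w=90) → cum 295
Optimal location: mile 72.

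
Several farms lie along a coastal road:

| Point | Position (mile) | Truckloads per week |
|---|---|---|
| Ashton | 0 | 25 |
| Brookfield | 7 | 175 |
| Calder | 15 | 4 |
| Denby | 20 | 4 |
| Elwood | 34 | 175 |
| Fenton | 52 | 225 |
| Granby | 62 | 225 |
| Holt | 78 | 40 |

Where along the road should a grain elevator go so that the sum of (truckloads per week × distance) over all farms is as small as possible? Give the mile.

For a sum of weighted absolute distances on a line, the optimum is the weighted median (not the mean). Total weight W = 873; half-weight = 436.5.
Sort by position and accumulate weight:
  mile 0 (Ashton, w=25) → cum 25
  mile 7 (Brookfield, w=175) → cum 200
  mile 15 (Calder, w=4) → cum 204
  mile 20 (Denby, w=4) → cum 208
  mile 34 (Elwood, w=175) → cum 383
  mile 52 (Fenton, w=225) → cum 608  ≥ 436.5 → median here
  mile 62 (Granby, w=225) → cum 833
  mile 78 (Holt, w=40) → cum 873
Optimal location: mile 52.

x = 52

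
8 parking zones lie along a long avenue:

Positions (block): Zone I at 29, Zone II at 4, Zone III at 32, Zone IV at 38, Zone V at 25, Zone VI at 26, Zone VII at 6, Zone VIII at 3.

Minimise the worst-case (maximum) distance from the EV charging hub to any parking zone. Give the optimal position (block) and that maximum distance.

location 20.5, max distance 17.5

The 1-center on a line is the midpoint of the two extreme points: leftmost at 3, rightmost at 38.
Optimal location = (3 + 38)/2 = 20.5; maximum distance = (38 − 3)/2 = 17.5.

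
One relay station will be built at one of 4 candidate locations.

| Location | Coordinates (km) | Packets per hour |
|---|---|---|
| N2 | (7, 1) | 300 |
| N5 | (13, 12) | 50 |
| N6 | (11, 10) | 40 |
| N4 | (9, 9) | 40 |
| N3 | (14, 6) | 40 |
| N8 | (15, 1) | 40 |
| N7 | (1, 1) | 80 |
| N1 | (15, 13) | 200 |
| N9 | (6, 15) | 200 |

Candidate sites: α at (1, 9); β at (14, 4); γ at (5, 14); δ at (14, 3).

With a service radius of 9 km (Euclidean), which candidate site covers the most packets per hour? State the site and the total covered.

β, covering 510

Coverage radius r = 9 km; a point is covered iff (Δx)²+(Δy)² ≤ 9² = 81.
  α (1, 9): covers {N4, N7, N9} → 320
  β (14, 4): covers {N2, N5, N6, N4, N3, N8} → 510
  γ (5, 14): covers {N5, N6, N4, N9} → 330
  δ (14, 3): covers {N2, N6, N4, N3, N8} → 460
Maximum coverage at β: 510 packets per hour.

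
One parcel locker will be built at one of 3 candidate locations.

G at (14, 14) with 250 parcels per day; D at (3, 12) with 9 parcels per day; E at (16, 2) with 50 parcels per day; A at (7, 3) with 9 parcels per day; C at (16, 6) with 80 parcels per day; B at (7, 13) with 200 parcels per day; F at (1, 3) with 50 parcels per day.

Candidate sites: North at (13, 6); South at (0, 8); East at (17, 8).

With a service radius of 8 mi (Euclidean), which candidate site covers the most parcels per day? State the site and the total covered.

East, covering 380

Coverage radius r = 8 mi; a point is covered iff (Δx)²+(Δy)² ≤ 8² = 64.
  North (13, 6): covers {E, A, C} → 139
  South (0, 8): covers {D, F} → 59
  East (17, 8): covers {G, E, C} → 380
Maximum coverage at East: 380 parcels per day.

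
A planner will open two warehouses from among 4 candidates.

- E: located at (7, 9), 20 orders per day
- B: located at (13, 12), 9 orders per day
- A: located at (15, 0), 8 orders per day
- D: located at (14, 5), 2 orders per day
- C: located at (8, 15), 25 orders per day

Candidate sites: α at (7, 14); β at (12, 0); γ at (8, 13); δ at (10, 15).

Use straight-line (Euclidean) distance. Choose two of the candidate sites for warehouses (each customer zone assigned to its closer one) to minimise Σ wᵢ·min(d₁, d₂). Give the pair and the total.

Evaluate every pair (each demand assigned to the nearer of the two):
  {β, γ}: total = 213.1
  {α, β}: total = 227.0
  {β, δ}: total = 257.1
  {α, γ}: total = 301.8
  {γ, δ}: total = 308.8
  {α, δ}: total = 321.6
Best pair: {β, γ} with total 213.1.

{β, γ}, total 213.1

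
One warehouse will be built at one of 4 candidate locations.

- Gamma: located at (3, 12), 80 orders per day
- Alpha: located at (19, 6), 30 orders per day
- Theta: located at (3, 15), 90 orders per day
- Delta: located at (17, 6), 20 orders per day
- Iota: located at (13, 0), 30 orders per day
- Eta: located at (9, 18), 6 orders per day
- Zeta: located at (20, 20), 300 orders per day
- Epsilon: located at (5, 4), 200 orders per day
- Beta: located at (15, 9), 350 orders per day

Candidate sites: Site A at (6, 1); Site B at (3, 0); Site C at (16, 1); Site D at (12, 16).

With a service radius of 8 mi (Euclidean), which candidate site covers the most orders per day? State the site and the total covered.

Site D, covering 356

Coverage radius r = 8 mi; a point is covered iff (Δx)²+(Δy)² ≤ 8² = 64.
  Site A (6, 1): covers {Iota, Epsilon} → 230
  Site B (3, 0): covers {Epsilon} → 200
  Site C (16, 1): covers {Alpha, Delta, Iota} → 80
  Site D (12, 16): covers {Eta, Beta} → 356
Maximum coverage at Site D: 356 orders per day.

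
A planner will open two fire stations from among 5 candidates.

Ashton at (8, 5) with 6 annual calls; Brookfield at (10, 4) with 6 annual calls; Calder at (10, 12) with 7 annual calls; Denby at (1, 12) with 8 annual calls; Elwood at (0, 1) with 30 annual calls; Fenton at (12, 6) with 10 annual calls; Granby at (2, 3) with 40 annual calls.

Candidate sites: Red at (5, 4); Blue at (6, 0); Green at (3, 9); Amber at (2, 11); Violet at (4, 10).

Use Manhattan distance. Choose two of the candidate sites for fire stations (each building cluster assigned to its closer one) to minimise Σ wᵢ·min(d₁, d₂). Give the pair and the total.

Evaluate every pair (each demand assigned to the nearer of the two):
  {Red, Amber}: total = 623
  {Red, Violet}: total = 640
  {Red, Green}: total = 654
  {Red, Blue}: total = 701
  {Blue, Amber}: total = 779
  {Blue, Violet}: total = 796
  {Blue, Green}: total = 810
  {Green, Amber}: total = 935
  {Green, Violet}: total = 952
  {Amber, Violet}: total = 998
Best pair: {Red, Amber} with total 623.

{Red, Amber}, total 623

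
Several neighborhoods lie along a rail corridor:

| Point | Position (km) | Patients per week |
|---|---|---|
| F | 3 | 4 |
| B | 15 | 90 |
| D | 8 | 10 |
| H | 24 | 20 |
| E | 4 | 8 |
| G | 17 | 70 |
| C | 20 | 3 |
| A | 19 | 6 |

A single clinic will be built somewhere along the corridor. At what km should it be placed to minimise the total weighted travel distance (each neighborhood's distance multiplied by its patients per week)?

For a sum of weighted absolute distances on a line, the optimum is the weighted median (not the mean). Total weight W = 211; half-weight = 105.5.
Sort by position and accumulate weight:
  km 3 (F, w=4) → cum 4
  km 4 (E, w=8) → cum 12
  km 8 (D, w=10) → cum 22
  km 15 (B, w=90) → cum 112  ≥ 105.5 → median here
  km 17 (G, w=70) → cum 182
  km 19 (A, w=6) → cum 188
  km 20 (C, w=3) → cum 191
  km 24 (H, w=20) → cum 211
Optimal location: km 15.

x = 15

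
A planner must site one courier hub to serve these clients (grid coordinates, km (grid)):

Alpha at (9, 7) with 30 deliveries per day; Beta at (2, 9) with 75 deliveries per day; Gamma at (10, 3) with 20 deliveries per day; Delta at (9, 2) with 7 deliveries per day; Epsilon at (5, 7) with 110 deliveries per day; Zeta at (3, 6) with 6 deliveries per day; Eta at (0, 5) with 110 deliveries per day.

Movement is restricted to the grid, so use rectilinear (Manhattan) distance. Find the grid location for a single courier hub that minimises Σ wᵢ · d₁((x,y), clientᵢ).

Manhattan distance separates: Σwᵢ(|x−xᵢ|+|y−yᵢ|) = Σwᵢ|x−xᵢ| + Σwᵢ|y−yᵢ|, so x and y are optimised independently as 1-D weighted medians.
Total weight W = 358; half = 179.
x-coordinate, sorted with cumulative weight:
  x=0 (Eta, w=110) cum 110
  x=2 (Beta, w=75) cum 185  ← median
  x=3 (Zeta, w=6) cum 191
  x=5 (Epsilon, w=110) cum 301
  x=9 (Alpha, w=30) cum 331
  x=9 (Delta, w=7) cum 338
  x=10 (Gamma, w=20) cum 358
⇒ x* = 2
y-coordinate, sorted with cumulative weight:
  y=2 (Delta, w=7) cum 7
  y=3 (Gamma, w=20) cum 27
  y=5 (Eta, w=110) cum 137
  y=6 (Zeta, w=6) cum 143
  y=7 (Alpha, w=30) cum 173
  y=7 (Epsilon, w=110) cum 283  ← median
  y=9 (Beta, w=75) cum 358
⇒ y* = 7

(2, 7)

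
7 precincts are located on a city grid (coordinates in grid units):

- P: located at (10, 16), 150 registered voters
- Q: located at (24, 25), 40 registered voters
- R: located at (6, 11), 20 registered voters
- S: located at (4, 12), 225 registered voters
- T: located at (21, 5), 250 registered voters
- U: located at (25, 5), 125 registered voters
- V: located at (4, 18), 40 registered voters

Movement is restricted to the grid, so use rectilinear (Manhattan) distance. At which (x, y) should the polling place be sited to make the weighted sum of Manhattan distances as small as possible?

Manhattan distance separates: Σwᵢ(|x−xᵢ|+|y−yᵢ|) = Σwᵢ|x−xᵢ| + Σwᵢ|y−yᵢ|, so x and y are optimised independently as 1-D weighted medians.
Total weight W = 850; half = 425.
x-coordinate, sorted with cumulative weight:
  x=4 (S, w=225) cum 225
  x=4 (V, w=40) cum 265
  x=6 (R, w=20) cum 285
  x=10 (P, w=150) cum 435  ← median
  x=21 (T, w=250) cum 685
  x=24 (Q, w=40) cum 725
  x=25 (U, w=125) cum 850
⇒ x* = 10
y-coordinate, sorted with cumulative weight:
  y=5 (T, w=250) cum 250
  y=5 (U, w=125) cum 375
  y=11 (R, w=20) cum 395
  y=12 (S, w=225) cum 620  ← median
  y=16 (P, w=150) cum 770
  y=18 (V, w=40) cum 810
  y=25 (Q, w=40) cum 850
⇒ y* = 12

(10, 12)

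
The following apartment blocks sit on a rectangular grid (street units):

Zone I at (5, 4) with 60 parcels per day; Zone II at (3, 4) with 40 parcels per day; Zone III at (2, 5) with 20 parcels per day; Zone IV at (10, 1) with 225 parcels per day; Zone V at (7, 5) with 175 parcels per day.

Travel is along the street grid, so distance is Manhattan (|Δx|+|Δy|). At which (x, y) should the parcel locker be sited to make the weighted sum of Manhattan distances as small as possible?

(7, 4)

Manhattan distance separates: Σwᵢ(|x−xᵢ|+|y−yᵢ|) = Σwᵢ|x−xᵢ| + Σwᵢ|y−yᵢ|, so x and y are optimised independently as 1-D weighted medians.
Total weight W = 520; half = 260.
x-coordinate, sorted with cumulative weight:
  x=2 (Zone III, w=20) cum 20
  x=3 (Zone II, w=40) cum 60
  x=5 (Zone I, w=60) cum 120
  x=7 (Zone V, w=175) cum 295  ← median
  x=10 (Zone IV, w=225) cum 520
⇒ x* = 7
y-coordinate, sorted with cumulative weight:
  y=1 (Zone IV, w=225) cum 225
  y=4 (Zone I, w=60) cum 285  ← median
  y=4 (Zone II, w=40) cum 325
  y=5 (Zone III, w=20) cum 345
  y=5 (Zone V, w=175) cum 520
⇒ y* = 4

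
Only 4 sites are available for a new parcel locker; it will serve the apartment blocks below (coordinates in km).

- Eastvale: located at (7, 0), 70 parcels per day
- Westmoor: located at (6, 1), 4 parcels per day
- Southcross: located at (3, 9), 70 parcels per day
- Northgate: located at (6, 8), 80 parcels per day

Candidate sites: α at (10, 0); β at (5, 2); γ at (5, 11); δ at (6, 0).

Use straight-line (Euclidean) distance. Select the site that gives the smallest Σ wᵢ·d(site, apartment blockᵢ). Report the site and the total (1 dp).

β, total 1199.9 km

Total weighted distance at each candidate:
  α (10, 0): total = 1740.2
  β (5, 2): total = 1199.9
  γ (5, 11): total = 1273.8
  δ (6, 0): total = 1378.1
Minimum is at β with total 1199.9 km.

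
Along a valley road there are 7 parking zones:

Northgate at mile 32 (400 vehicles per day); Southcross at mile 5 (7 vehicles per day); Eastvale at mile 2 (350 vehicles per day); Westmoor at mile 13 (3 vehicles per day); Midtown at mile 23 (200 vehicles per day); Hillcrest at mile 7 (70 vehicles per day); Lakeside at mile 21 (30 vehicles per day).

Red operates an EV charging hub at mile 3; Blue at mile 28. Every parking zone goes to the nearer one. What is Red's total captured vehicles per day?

The indifferent point is the midpoint (3+28)/2 = 15.5; parking zones left of it (closer to Red at 3) go to Red, those right go to Blue.
  Eastvale at 2 (w=350) → Red
  Southcross at 5 (w=7) → Red
  Hillcrest at 7 (w=70) → Red
  Westmoor at 13 (w=3) → Red
  Lakeside at 21 (w=30) → Blue
  Midtown at 23 (w=200) → Blue
  Northgate at 32 (w=400) → Blue
Red captures 430; Blue captures 630.

430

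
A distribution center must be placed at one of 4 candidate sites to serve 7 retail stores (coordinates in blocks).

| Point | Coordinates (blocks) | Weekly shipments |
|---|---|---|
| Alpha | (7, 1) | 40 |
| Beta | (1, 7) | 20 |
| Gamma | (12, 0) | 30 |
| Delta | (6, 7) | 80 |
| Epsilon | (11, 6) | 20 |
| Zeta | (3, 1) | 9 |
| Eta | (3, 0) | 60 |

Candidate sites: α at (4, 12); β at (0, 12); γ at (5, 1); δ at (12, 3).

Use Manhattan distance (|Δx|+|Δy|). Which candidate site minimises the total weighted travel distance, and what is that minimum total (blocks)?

Total weighted distance at each candidate:
  α (4, 12): total = 3028
  β (0, 12): total = 3806
  γ (5, 1): total = 1498
  δ (12, 3): total = 2369
Minimum is at γ with total 1498 blocks.

γ, total 1498 blocks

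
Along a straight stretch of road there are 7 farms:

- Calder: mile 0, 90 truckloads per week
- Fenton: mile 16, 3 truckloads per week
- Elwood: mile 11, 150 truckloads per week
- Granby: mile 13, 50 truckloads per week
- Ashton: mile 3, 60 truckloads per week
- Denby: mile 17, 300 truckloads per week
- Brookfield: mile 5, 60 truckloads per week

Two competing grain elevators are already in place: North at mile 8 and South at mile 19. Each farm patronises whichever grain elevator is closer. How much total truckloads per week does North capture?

The indifferent point is the midpoint (8+19)/2 = 13.5; farms left of it (closer to North at 8) go to North, those right go to South.
  Calder at 0 (w=90) → North
  Ashton at 3 (w=60) → North
  Brookfield at 5 (w=60) → North
  Elwood at 11 (w=150) → North
  Granby at 13 (w=50) → North
  Fenton at 16 (w=3) → South
  Denby at 17 (w=300) → South
North captures 410; South captures 303.

410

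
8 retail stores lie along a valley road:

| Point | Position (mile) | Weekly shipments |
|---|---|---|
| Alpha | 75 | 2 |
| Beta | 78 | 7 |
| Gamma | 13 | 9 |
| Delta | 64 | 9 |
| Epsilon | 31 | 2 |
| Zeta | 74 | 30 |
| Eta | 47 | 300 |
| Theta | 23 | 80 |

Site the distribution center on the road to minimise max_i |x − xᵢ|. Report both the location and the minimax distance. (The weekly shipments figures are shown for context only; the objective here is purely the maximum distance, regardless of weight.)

The 1-center on a line is the midpoint of the two extreme points: leftmost at 13, rightmost at 78.
Optimal location = (13 + 78)/2 = 45.5; maximum distance = (78 − 13)/2 = 32.5.

location 45.5, max distance 32.5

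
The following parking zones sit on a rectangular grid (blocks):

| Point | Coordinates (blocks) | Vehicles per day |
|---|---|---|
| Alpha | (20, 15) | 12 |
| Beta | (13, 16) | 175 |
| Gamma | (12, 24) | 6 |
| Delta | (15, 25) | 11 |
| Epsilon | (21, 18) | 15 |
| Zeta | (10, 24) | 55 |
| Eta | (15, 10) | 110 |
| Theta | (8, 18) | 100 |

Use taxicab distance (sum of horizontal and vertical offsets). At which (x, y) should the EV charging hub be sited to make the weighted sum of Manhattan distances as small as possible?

Manhattan distance separates: Σwᵢ(|x−xᵢ|+|y−yᵢ|) = Σwᵢ|x−xᵢ| + Σwᵢ|y−yᵢ|, so x and y are optimised independently as 1-D weighted medians.
Total weight W = 484; half = 242.
x-coordinate, sorted with cumulative weight:
  x=8 (Theta, w=100) cum 100
  x=10 (Zeta, w=55) cum 155
  x=12 (Gamma, w=6) cum 161
  x=13 (Beta, w=175) cum 336  ← median
  x=15 (Delta, w=11) cum 347
  x=15 (Eta, w=110) cum 457
  x=20 (Alpha, w=12) cum 469
  x=21 (Epsilon, w=15) cum 484
⇒ x* = 13
y-coordinate, sorted with cumulative weight:
  y=10 (Eta, w=110) cum 110
  y=15 (Alpha, w=12) cum 122
  y=16 (Beta, w=175) cum 297  ← median
  y=18 (Epsilon, w=15) cum 312
  y=18 (Theta, w=100) cum 412
  y=24 (Gamma, w=6) cum 418
  y=24 (Zeta, w=55) cum 473
  y=25 (Delta, w=11) cum 484
⇒ y* = 16

(13, 16)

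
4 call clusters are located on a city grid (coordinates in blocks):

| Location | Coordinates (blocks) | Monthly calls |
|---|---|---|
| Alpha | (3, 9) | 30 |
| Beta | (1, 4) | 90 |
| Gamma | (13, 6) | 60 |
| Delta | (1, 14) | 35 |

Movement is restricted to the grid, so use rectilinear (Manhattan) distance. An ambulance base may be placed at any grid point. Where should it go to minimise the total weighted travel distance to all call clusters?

Manhattan distance separates: Σwᵢ(|x−xᵢ|+|y−yᵢ|) = Σwᵢ|x−xᵢ| + Σwᵢ|y−yᵢ|, so x and y are optimised independently as 1-D weighted medians.
Total weight W = 215; half = 107.5.
x-coordinate, sorted with cumulative weight:
  x=1 (Beta, w=90) cum 90
  x=1 (Delta, w=35) cum 125  ← median
  x=3 (Alpha, w=30) cum 155
  x=13 (Gamma, w=60) cum 215
⇒ x* = 1
y-coordinate, sorted with cumulative weight:
  y=4 (Beta, w=90) cum 90
  y=6 (Gamma, w=60) cum 150  ← median
  y=9 (Alpha, w=30) cum 180
  y=14 (Delta, w=35) cum 215
⇒ y* = 6

(1, 6)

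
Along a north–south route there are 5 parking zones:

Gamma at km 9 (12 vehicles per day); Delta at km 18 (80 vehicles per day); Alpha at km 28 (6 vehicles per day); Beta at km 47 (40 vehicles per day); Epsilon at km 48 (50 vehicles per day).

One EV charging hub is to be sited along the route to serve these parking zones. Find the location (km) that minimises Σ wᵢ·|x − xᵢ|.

For a sum of weighted absolute distances on a line, the optimum is the weighted median (not the mean). Total weight W = 188; half-weight = 94.
Sort by position and accumulate weight:
  km 9 (Gamma, w=12) → cum 12
  km 18 (Delta, w=80) → cum 92
  km 28 (Alpha, w=6) → cum 98  ≥ 94 → median here
  km 47 (Beta, w=40) → cum 138
  km 48 (Epsilon, w=50) → cum 188
Optimal location: km 28.

x = 28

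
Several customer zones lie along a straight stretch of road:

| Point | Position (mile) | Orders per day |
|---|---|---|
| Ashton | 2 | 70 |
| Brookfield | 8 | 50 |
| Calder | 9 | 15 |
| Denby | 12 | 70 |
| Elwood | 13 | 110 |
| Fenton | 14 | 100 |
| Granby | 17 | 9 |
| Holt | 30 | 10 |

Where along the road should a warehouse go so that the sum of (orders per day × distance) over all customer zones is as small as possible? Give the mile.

For a sum of weighted absolute distances on a line, the optimum is the weighted median (not the mean). Total weight W = 434; half-weight = 217.
Sort by position and accumulate weight:
  mile 2 (Ashton, w=70) → cum 70
  mile 8 (Brookfield, w=50) → cum 120
  mile 9 (Calder, w=15) → cum 135
  mile 12 (Denby, w=70) → cum 205
  mile 13 (Elwood, w=110) → cum 315  ≥ 217 → median here
  mile 14 (Fenton, w=100) → cum 415
  mile 17 (Granby, w=9) → cum 424
  mile 30 (Holt, w=10) → cum 434
Optimal location: mile 13.

x = 13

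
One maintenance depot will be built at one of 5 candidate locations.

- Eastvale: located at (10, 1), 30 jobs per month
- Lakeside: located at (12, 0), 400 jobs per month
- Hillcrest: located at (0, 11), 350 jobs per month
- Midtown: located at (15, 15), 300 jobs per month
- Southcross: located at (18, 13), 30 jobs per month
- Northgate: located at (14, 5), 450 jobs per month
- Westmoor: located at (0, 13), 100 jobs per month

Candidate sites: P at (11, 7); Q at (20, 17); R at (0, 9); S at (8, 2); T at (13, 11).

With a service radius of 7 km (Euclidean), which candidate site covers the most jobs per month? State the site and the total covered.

S, covering 880

Coverage radius r = 7 km; a point is covered iff (Δx)²+(Δy)² ≤ 7² = 49.
  P (11, 7): covers {Eastvale, Northgate} → 480
  Q (20, 17): covers {Midtown, Southcross} → 330
  R (0, 9): covers {Hillcrest, Westmoor} → 450
  S (8, 2): covers {Eastvale, Lakeside, Northgate} → 880
  T (13, 11): covers {Midtown, Southcross, Northgate} → 780
Maximum coverage at S: 880 jobs per month.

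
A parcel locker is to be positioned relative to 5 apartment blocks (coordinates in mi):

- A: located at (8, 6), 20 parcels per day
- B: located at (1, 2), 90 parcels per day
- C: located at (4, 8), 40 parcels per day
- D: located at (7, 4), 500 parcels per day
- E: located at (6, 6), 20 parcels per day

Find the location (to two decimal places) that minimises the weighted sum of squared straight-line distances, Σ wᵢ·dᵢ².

(6.01, 4.09)

The minimiser of Σwᵢ‖p−pᵢ‖² is the weighted centroid p* = (Σwᵢpᵢ)/(Σwᵢ).
Σwᵢ = 670.
Σwᵢxᵢ = 20·8 + 90·1 + 40·4 + 500·7 + 20·6 = 4030.
Σwᵢyᵢ = 20·6 + 90·2 + 40·8 + 500·4 + 20·6 = 2740.
x* = 4030/670 = 6.01, y* = 2740/670 = 4.09.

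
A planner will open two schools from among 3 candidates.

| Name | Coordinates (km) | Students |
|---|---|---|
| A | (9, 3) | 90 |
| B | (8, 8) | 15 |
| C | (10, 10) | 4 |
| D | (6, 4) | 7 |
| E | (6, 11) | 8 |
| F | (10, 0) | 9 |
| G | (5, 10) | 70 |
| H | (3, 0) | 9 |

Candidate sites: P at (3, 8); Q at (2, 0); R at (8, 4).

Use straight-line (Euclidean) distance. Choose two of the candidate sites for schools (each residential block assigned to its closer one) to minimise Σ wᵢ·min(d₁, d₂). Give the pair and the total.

Evaluate every pair (each demand assigned to the nearer of the two):
  {P, R}: total = 556.4
  {Q, R}: total = 803.6
  {P, Q}: total = 1137.5
Best pair: {P, R} with total 556.4.

{P, R}, total 556.4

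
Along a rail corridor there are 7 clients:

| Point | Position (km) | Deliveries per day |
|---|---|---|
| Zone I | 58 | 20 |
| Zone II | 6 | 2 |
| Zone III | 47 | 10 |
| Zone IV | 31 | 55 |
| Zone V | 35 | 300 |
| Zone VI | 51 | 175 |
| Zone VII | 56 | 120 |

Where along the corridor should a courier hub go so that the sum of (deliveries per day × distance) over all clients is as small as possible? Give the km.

For a sum of weighted absolute distances on a line, the optimum is the weighted median (not the mean). Total weight W = 682; half-weight = 341.
Sort by position and accumulate weight:
  km 6 (Zone II, w=2) → cum 2
  km 31 (Zone IV, w=55) → cum 57
  km 35 (Zone V, w=300) → cum 357  ≥ 341 → median here
  km 47 (Zone III, w=10) → cum 367
  km 51 (Zone VI, w=175) → cum 542
  km 56 (Zone VII, w=120) → cum 662
  km 58 (Zone I, w=20) → cum 682
Optimal location: km 35.

x = 35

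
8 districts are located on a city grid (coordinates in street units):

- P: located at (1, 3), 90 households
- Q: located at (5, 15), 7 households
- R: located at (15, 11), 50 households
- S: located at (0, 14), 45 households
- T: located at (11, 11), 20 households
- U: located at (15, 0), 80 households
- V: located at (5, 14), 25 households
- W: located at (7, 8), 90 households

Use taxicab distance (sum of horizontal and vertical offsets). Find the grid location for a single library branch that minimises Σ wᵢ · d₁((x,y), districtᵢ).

(7, 8)

Manhattan distance separates: Σwᵢ(|x−xᵢ|+|y−yᵢ|) = Σwᵢ|x−xᵢ| + Σwᵢ|y−yᵢ|, so x and y are optimised independently as 1-D weighted medians.
Total weight W = 407; half = 203.5.
x-coordinate, sorted with cumulative weight:
  x=0 (S, w=45) cum 45
  x=1 (P, w=90) cum 135
  x=5 (Q, w=7) cum 142
  x=5 (V, w=25) cum 167
  x=7 (W, w=90) cum 257  ← median
  x=11 (T, w=20) cum 277
  x=15 (R, w=50) cum 327
  x=15 (U, w=80) cum 407
⇒ x* = 7
y-coordinate, sorted with cumulative weight:
  y=0 (U, w=80) cum 80
  y=3 (P, w=90) cum 170
  y=8 (W, w=90) cum 260  ← median
  y=11 (R, w=50) cum 310
  y=11 (T, w=20) cum 330
  y=14 (S, w=45) cum 375
  y=14 (V, w=25) cum 400
  y=15 (Q, w=7) cum 407
⇒ y* = 8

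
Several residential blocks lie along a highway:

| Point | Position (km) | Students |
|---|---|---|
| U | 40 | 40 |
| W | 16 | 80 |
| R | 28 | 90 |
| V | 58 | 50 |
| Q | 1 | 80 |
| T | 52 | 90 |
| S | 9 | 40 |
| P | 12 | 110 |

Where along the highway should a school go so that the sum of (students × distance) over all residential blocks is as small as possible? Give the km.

For a sum of weighted absolute distances on a line, the optimum is the weighted median (not the mean). Total weight W = 580; half-weight = 290.
Sort by position and accumulate weight:
  km 1 (Q, w=80) → cum 80
  km 9 (S, w=40) → cum 120
  km 12 (P, w=110) → cum 230
  km 16 (W, w=80) → cum 310  ≥ 290 → median here
  km 28 (R, w=90) → cum 400
  km 40 (U, w=40) → cum 440
  km 52 (T, w=90) → cum 530
  km 58 (V, w=50) → cum 580
Optimal location: km 16.

x = 16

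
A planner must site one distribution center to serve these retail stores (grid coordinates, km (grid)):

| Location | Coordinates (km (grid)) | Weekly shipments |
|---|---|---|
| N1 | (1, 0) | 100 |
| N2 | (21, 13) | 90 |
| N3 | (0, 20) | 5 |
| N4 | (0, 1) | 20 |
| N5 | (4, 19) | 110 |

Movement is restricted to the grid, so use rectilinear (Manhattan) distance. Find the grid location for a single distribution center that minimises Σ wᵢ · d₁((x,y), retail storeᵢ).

Manhattan distance separates: Σwᵢ(|x−xᵢ|+|y−yᵢ|) = Σwᵢ|x−xᵢ| + Σwᵢ|y−yᵢ|, so x and y are optimised independently as 1-D weighted medians.
Total weight W = 325; half = 162.5.
x-coordinate, sorted with cumulative weight:
  x=0 (N3, w=5) cum 5
  x=0 (N4, w=20) cum 25
  x=1 (N1, w=100) cum 125
  x=4 (N5, w=110) cum 235  ← median
  x=21 (N2, w=90) cum 325
⇒ x* = 4
y-coordinate, sorted with cumulative weight:
  y=0 (N1, w=100) cum 100
  y=1 (N4, w=20) cum 120
  y=13 (N2, w=90) cum 210  ← median
  y=19 (N5, w=110) cum 320
  y=20 (N3, w=5) cum 325
⇒ y* = 13

(4, 13)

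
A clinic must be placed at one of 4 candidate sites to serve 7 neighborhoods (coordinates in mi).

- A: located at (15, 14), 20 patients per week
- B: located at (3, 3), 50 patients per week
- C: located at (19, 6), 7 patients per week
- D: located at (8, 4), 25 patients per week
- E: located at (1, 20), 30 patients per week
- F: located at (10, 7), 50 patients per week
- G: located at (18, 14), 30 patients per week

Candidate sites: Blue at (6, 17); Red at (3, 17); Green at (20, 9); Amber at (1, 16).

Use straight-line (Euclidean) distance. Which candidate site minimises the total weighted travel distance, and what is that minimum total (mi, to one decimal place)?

Total weighted distance at each candidate:
  Blue (6, 17): total = 2438.2
  Red (3, 17): total = 2608.9
  Green (20, 9): total = 2720.0
  Amber (1, 16): total = 2701.9
Minimum is at Blue with total 2438.2 mi.

Blue, total 2438.2 mi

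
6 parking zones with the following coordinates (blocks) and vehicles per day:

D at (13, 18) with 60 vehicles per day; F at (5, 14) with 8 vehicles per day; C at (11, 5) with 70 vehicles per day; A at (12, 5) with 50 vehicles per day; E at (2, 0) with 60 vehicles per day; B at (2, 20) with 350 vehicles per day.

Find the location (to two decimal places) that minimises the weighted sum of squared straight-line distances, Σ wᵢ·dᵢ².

(5.03, 14.70)

The minimiser of Σwᵢ‖p−pᵢ‖² is the weighted centroid p* = (Σwᵢpᵢ)/(Σwᵢ).
Σwᵢ = 598.
Σwᵢxᵢ = 60·13 + 8·5 + 70·11 + 50·12 + 60·2 + 350·2 = 3010.
Σwᵢyᵢ = 60·18 + 8·14 + 70·5 + 50·5 + 60·0 + 350·20 = 8792.
x* = 3010/598 = 5.03, y* = 8792/598 = 14.70.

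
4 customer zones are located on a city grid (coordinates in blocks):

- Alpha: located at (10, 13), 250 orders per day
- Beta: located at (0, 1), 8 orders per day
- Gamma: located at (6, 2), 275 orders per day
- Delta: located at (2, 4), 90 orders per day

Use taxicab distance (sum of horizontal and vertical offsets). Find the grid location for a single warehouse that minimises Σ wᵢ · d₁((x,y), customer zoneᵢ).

(6, 4)

Manhattan distance separates: Σwᵢ(|x−xᵢ|+|y−yᵢ|) = Σwᵢ|x−xᵢ| + Σwᵢ|y−yᵢ|, so x and y are optimised independently as 1-D weighted medians.
Total weight W = 623; half = 311.5.
x-coordinate, sorted with cumulative weight:
  x=0 (Beta, w=8) cum 8
  x=2 (Delta, w=90) cum 98
  x=6 (Gamma, w=275) cum 373  ← median
  x=10 (Alpha, w=250) cum 623
⇒ x* = 6
y-coordinate, sorted with cumulative weight:
  y=1 (Beta, w=8) cum 8
  y=2 (Gamma, w=275) cum 283
  y=4 (Delta, w=90) cum 373  ← median
  y=13 (Alpha, w=250) cum 623
⇒ y* = 4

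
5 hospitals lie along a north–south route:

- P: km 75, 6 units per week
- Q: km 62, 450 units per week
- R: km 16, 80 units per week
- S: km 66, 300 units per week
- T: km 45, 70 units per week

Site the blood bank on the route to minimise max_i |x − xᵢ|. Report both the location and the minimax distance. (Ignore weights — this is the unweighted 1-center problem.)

location 45.5, max distance 29.5

The 1-center on a line is the midpoint of the two extreme points: leftmost at 16, rightmost at 75.
Optimal location = (16 + 75)/2 = 45.5; maximum distance = (75 − 16)/2 = 29.5.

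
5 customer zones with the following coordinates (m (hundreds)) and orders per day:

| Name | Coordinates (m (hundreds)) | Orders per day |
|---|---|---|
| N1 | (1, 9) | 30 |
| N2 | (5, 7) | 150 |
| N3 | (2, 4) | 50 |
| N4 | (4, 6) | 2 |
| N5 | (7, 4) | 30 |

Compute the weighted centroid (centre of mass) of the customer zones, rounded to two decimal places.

(4.19, 6.31)

The minimiser of Σwᵢ‖p−pᵢ‖² is the weighted centroid p* = (Σwᵢpᵢ)/(Σwᵢ).
Σwᵢ = 262.
Σwᵢxᵢ = 30·1 + 150·5 + 50·2 + 2·4 + 30·7 = 1098.
Σwᵢyᵢ = 30·9 + 150·7 + 50·4 + 2·6 + 30·4 = 1652.
x* = 1098/262 = 4.19, y* = 1652/262 = 6.31.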